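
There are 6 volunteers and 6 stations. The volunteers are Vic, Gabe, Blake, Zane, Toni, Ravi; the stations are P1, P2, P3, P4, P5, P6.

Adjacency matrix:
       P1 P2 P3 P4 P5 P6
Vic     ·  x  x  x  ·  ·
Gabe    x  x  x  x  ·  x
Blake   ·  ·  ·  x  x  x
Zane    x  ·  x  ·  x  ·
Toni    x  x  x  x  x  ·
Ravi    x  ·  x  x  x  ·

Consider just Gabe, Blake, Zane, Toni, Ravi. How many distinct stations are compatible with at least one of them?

The union of neighbours of {Gabe, Blake, Zane, Toni, Ravi} is {P1, P2, P3, P4, P5, P6}, which has 6 elements.
Since |N(S)| = 6 ≥ |S| = 5, Hall's condition holds for this subset.

6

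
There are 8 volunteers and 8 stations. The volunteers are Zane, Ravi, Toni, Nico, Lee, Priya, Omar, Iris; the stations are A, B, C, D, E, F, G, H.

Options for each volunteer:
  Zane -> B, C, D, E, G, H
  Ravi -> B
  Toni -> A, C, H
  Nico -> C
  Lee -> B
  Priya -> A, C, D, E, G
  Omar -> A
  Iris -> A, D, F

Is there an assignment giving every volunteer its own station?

The set {Ravi, Lee} has only 1 neighbour ({B}), so by Hall's theorem at most 7 of the 8 volunteers can be matched.
Hence no matching covers every volunteer.

No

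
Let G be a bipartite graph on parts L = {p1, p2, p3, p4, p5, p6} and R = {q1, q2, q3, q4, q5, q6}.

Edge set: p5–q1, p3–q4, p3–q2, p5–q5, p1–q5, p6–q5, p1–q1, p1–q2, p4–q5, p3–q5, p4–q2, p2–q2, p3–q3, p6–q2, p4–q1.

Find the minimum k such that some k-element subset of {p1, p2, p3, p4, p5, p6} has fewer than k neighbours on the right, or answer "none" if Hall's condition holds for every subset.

4

Take S = {p1, p2, p4, p5}. Its neighbourhood is {q1, q2, q5}, so |N(S)| = 3 < |S| = 4.
Every subset of size less than 4 has at least as many neighbours as members, so 4 is the minimum.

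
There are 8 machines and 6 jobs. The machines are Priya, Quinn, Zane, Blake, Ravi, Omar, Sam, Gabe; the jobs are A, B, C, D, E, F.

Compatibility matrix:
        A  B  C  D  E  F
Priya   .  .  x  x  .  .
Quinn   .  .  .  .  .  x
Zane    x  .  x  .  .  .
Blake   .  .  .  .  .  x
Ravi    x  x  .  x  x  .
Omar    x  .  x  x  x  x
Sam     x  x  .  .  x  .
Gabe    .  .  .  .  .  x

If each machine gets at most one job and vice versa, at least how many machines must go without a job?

2

One maximum matching: Priya-D, Quinn-F, Zane-C, Ravi-E, Omar-A, Sam-B.
The set {Quinn, Blake, Gabe} has only 1 neighbour ({F}), so by Hall's theorem at most 6 of the 8 machines can be matched.
That matches 6 of the 8, leaving 2 unmatched; no matching can do better.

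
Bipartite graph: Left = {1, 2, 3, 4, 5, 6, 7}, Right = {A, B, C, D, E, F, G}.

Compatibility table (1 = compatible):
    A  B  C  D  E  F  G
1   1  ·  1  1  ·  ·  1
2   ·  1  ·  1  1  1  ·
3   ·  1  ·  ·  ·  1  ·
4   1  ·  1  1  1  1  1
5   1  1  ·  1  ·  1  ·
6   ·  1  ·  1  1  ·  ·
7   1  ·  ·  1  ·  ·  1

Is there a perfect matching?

Yes

One maximum matching: 1→C, 2→E, 3→F, 4→A, 5→D, 6→B, 7→G.
All 7 left vertices are covered.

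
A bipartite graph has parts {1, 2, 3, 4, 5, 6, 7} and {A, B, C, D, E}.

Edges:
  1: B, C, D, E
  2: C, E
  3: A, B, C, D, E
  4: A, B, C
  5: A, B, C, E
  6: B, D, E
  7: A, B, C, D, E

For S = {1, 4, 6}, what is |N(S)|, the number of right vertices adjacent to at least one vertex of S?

The union of neighbours of {1, 4, 6} is {A, B, C, D, E}, which has 5 elements.
Since |N(S)| = 5 ≥ |S| = 3, Hall's condition holds for this subset.

5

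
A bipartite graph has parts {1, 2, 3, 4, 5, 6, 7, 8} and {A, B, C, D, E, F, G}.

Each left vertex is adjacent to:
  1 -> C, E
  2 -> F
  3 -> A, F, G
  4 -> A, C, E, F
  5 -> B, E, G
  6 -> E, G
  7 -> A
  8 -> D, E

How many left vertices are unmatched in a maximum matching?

For example, pair 1–C, 2–F, 3–G, 4–A, 5–B, 6–E, 8–D.
The set {1, 2, 3, 4, 6, 7} has only 5 neighbours ({A, C, E, F, G}), so by Hall's theorem at most 7 of the 8 left vertices can be matched.
That matches 7 of the 8, leaving 1 unmatched; no matching can do better.

1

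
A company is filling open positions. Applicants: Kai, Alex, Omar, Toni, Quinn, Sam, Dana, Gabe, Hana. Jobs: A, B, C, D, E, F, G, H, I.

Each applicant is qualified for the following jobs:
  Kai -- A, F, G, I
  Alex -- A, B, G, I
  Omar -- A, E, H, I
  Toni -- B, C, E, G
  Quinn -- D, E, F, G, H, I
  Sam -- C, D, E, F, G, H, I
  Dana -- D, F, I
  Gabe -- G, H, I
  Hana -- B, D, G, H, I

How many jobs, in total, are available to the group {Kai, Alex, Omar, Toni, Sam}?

9

The union of neighbours of {Kai, Alex, Omar, Toni, Sam} is {A, B, C, D, E, F, G, H, I}, which has 9 elements.
Since |N(S)| = 9 ≥ |S| = 5, Hall's condition holds for this subset.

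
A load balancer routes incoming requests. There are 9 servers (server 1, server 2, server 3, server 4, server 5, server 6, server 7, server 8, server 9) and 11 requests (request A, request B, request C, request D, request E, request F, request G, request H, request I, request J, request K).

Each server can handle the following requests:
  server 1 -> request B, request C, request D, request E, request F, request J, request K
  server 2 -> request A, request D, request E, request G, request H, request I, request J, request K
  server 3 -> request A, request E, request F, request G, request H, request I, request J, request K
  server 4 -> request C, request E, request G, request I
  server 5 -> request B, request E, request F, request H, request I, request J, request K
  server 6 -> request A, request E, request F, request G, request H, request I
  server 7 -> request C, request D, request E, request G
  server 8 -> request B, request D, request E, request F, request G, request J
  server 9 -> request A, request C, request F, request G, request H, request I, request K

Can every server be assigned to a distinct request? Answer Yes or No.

Yes

A valid assignment of size 9: server 1–request J, server 2–request E, server 3–request F, server 4–request C, server 5–request K, server 6–request I, server 7–request D, server 8–request G, server 9–request H.
All 9 servers are covered.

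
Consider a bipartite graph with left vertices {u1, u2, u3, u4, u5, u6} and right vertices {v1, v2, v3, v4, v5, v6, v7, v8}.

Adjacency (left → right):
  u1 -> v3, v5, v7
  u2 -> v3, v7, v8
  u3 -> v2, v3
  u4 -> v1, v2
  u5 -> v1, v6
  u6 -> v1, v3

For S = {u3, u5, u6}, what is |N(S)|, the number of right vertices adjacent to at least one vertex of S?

The union of neighbours of {u3, u5, u6} is {v1, v2, v3, v6}, which has 4 elements.
Since |N(S)| = 4 ≥ |S| = 3, Hall's condition holds for this subset.

4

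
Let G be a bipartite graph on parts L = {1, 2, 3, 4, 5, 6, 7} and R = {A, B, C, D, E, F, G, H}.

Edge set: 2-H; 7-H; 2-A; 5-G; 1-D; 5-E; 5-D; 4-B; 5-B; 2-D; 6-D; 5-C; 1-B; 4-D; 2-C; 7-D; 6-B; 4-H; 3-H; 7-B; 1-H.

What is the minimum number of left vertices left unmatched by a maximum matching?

A valid assignment of size 5: 1→D, 2→C, 3→H, 4→B, 5→G.
The set {1, 3, 4, 6, 7} has only 3 neighbours ({B, D, H}), so by Hall's theorem at most 5 of the 7 left vertices can be matched.
That matches 5 of the 7, leaving 2 unmatched; no matching can do better.

2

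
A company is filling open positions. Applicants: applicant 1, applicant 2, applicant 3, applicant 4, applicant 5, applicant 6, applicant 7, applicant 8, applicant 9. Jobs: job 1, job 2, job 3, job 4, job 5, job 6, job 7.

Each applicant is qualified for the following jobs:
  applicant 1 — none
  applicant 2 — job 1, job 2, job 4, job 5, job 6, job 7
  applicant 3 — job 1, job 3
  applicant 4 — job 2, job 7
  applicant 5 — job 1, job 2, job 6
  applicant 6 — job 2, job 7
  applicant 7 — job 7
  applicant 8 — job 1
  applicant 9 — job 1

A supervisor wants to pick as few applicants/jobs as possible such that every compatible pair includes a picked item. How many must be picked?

6

{applicant 2, applicant 3, applicant 5, job 1, job 2, job 7} is a vertex cover of size 6: every edge has an endpoint in this set.
No smaller cover exists because applicant 2–job 5, applicant 3–job 3, applicant 4–job 7, applicant 5–job 6, applicant 6–job 2, applicant 8–job 1 is a matching of size 6, and a cover must include an endpoint of each of these disjoint edges (König's theorem).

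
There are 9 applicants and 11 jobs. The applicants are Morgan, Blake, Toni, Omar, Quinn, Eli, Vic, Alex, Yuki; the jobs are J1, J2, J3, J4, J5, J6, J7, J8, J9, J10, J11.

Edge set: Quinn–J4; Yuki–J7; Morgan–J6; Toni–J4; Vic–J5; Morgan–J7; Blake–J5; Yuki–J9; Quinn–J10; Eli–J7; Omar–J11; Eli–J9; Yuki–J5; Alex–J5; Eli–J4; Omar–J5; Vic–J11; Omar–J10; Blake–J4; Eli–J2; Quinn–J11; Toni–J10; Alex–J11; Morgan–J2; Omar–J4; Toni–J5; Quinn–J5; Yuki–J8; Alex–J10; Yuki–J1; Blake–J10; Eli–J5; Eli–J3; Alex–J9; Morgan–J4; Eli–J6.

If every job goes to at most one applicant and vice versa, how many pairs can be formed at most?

One maximum matching: Morgan→J6, Blake→J4, Toni→J5, Omar→J11, Quinn→J10, Eli→J2, Alex→J9, Yuki→J7.
The set {Blake, Toni, Omar, Quinn, Vic} has only 4 neighbours ({J10, J11, J4, J5}), so by Hall's theorem at most 8 of the 9 applicants can be matched.

8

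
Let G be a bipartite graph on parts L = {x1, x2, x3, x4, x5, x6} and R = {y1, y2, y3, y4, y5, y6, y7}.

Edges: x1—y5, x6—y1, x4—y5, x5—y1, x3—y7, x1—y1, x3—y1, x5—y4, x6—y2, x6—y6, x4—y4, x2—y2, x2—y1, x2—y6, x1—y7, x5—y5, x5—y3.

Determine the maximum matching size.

6

A valid assignment of size 6: x1-y5, x2-y2, x3-y7, x4-y4, x5-y3, x6-y1.
This saturates every left vertex, so 6 is the maximum.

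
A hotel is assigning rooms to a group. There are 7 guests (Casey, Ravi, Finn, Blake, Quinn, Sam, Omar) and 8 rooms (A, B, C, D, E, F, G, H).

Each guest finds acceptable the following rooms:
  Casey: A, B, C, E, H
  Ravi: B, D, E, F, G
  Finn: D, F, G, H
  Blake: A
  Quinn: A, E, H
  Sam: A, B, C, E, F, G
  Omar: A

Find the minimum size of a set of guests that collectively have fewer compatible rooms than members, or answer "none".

2

Take S = {Blake, Omar}. Its neighbourhood is {A}, so |N(S)| = 1 < |S| = 2.
No single vertex violates Hall's condition since each has at least one neighbour, so 2 is the minimum.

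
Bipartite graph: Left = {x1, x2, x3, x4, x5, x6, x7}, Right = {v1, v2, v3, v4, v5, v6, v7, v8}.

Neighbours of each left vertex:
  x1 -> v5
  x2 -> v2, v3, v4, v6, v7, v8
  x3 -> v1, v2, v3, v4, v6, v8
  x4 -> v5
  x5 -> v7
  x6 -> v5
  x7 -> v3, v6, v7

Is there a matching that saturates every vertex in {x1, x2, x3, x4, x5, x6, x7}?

No

The set {x1, x4, x6} has only 1 neighbour ({v5}), so by Hall's theorem at most 5 of the 7 left vertices can be matched.
Hence no matching covers every left vertex.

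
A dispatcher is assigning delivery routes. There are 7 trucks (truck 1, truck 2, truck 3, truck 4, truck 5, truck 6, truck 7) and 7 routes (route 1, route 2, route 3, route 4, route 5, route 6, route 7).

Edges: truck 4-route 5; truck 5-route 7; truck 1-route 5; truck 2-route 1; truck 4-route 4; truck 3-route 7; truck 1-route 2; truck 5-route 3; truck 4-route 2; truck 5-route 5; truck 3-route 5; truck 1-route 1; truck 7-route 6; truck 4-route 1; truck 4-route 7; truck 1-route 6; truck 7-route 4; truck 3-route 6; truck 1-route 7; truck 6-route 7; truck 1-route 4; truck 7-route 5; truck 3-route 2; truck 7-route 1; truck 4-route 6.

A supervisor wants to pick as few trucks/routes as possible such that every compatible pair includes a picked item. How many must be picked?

7

{truck 1, truck 2, truck 3, truck 4, truck 5, truck 6, truck 7} is a vertex cover of size 7: every edge has an endpoint in this set.
No smaller cover exists because truck 1–route 2, truck 2–route 1, truck 3–route 5, truck 4–route 4, truck 5–route 3, truck 6–route 7, truck 7–route 6 is a matching of size 7, and a cover must include an endpoint of each of these disjoint edges (König's theorem).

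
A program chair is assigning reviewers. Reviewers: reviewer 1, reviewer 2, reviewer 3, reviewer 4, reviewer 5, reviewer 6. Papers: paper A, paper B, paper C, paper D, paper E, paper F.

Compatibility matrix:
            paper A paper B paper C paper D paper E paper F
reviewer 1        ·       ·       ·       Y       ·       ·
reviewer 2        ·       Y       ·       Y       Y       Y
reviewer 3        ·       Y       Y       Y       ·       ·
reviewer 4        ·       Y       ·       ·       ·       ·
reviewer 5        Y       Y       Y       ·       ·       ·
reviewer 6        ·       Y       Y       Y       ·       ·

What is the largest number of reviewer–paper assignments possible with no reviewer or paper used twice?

5

A valid assignment of size 5: reviewer 1→paper D, reviewer 2→paper E, reviewer 3→paper C, reviewer 4→paper B, reviewer 5→paper A.
The set {reviewer 1, reviewer 3, reviewer 4, reviewer 6} has only 3 neighbours ({paper B, paper C, paper D}), so by Hall's theorem at most 5 of the 6 reviewers can be matched.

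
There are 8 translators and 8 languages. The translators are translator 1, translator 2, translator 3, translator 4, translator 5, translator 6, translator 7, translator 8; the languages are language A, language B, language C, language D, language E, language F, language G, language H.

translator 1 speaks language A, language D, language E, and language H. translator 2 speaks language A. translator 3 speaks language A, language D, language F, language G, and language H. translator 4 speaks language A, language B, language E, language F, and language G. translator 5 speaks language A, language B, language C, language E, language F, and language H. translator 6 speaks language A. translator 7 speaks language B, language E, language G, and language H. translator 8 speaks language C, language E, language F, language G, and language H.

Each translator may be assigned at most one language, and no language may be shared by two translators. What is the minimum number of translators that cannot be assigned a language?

A valid assignment of size 7: translator 1-language H, translator 2-language A, translator 3-language D, translator 4-language B, translator 5-language C, translator 7-language G, translator 8-language F.
The set {translator 2, translator 6} has only 1 neighbour ({language A}), so by Hall's theorem at most 7 of the 8 translators can be matched.
That matches 7 of the 8, leaving 1 unmatched; no matching can do better.

1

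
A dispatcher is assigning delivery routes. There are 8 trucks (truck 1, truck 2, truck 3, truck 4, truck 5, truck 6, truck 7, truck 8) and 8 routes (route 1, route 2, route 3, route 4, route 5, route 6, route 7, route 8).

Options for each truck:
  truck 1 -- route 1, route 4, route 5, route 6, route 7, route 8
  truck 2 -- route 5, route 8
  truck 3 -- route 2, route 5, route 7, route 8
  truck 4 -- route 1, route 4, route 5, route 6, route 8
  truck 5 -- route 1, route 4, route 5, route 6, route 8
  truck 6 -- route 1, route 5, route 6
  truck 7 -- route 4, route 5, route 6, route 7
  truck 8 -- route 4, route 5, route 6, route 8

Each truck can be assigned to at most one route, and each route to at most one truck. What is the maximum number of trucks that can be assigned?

7

For example, pair truck 1→route 1, truck 2→route 5, truck 3→route 2, truck 4→route 8, truck 5→route 4, truck 6→route 6, truck 7→route 7.
The set {truck 1, truck 2, truck 4, truck 5, truck 6, truck 7, truck 8} has only 6 neighbours ({route 1, route 4, route 5, route 6, route 7, route 8}), so by Hall's theorem at most 7 of the 8 trucks can be matched.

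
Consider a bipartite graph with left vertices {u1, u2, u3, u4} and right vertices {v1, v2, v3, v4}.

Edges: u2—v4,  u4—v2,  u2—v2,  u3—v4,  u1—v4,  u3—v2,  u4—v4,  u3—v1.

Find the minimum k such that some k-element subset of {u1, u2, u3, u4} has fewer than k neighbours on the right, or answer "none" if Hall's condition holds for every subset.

3

Take S = {u1, u2, u4}. Its neighbourhood is {v2, v4}, so |N(S)| = 2 < |S| = 3.
Every subset of size less than 3 has at least as many neighbours as members, so 3 is the minimum.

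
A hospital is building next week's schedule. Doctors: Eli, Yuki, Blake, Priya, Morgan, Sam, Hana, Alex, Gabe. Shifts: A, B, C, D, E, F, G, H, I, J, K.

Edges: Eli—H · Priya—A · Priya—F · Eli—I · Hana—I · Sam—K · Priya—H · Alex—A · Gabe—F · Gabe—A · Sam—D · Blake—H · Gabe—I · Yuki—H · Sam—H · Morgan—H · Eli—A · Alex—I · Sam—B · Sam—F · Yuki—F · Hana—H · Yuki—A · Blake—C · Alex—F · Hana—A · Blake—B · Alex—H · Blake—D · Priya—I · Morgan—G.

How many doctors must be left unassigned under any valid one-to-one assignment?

For example, pair Eli-A, Yuki-H, Blake-B, Priya-F, Morgan-G, Sam-K, Hana-I.
The set {Eli, Yuki, Priya, Hana, Alex, Gabe} has only 4 neighbours ({A, F, H, I}), so by Hall's theorem at most 7 of the 9 doctors can be matched.
That matches 7 of the 9, leaving 2 unmatched; no matching can do better.

2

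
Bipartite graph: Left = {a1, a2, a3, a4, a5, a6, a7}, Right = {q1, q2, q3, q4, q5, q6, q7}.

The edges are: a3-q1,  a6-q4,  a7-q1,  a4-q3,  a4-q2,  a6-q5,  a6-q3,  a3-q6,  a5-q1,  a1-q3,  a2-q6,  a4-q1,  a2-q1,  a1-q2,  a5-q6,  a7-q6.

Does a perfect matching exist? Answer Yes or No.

No

The set {a2, a3, a5, a7} has only 2 neighbours ({q1, q6}), so by Hall's theorem at most 5 of the 7 left vertices can be matched.
Hence no matching covers every left vertex.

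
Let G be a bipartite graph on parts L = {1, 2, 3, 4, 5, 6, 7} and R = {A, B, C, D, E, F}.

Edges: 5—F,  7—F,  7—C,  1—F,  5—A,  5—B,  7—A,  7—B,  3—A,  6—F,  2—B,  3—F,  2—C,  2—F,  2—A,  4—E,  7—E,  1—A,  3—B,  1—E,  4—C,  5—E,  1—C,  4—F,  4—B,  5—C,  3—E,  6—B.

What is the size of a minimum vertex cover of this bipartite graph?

A maximum matching has 5 edges (e.g. 1–C, 2–F, 3–E, 4–B, 5–A).
By König's theorem the minimum vertex cover has the same size. One such cover is {A, B, C, E, F}.

5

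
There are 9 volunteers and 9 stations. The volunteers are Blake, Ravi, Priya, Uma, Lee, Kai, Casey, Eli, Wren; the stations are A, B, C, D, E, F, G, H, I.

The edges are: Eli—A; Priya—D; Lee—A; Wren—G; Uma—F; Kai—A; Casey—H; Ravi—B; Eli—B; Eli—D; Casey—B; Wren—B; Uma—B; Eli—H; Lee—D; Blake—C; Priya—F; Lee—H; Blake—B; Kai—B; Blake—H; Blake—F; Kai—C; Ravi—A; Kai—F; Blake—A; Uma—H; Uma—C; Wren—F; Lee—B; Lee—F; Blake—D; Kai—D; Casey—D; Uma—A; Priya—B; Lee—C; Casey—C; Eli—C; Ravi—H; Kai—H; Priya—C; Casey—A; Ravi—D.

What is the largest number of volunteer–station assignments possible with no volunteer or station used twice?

A valid assignment of size 7: Blake→F, Ravi→D, Priya→C, Uma→B, Lee→H, Kai→A, Wren→G.
The set {Blake, Ravi, Priya, Uma, Lee, Kai, Casey, Eli} has only 6 neighbours ({A, B, C, D, F, H}), so by Hall's theorem at most 7 of the 9 volunteers can be matched.

7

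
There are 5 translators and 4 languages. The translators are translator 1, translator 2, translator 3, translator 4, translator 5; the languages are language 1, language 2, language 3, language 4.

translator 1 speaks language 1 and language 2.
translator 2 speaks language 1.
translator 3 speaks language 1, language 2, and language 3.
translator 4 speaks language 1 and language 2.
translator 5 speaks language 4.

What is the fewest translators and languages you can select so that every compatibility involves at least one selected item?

{translator 3, translator 5, language 1, language 2} is a vertex cover of size 4: every edge has an endpoint in this set.
No smaller cover exists because translator 1–language 2, translator 2–language 1, translator 3–language 3, translator 5–language 4 is a matching of size 4, and a cover must include an endpoint of each of these disjoint edges (König's theorem).

4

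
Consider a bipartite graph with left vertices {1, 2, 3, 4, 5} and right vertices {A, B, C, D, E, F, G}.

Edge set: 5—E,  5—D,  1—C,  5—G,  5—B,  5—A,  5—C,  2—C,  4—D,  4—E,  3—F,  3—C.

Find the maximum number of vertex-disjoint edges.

4

For example, pair 1–C, 3–F, 4–E, 5–G.
The set {1, 2} has only 1 neighbour ({C}), so by Hall's theorem at most 4 of the 5 left vertices can be matched.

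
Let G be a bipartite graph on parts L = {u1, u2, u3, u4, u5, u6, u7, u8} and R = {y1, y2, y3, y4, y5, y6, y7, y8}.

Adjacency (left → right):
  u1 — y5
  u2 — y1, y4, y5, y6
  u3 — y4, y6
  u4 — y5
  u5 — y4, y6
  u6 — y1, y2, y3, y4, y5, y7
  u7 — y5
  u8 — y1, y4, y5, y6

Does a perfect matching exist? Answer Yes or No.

The set {u1, u2, u3, u4, u5, u7, u8} has only 4 neighbours ({y1, y4, y5, y6}), so by Hall's theorem at most 5 of the 8 left vertices can be matched.
Hence no matching covers every left vertex.

No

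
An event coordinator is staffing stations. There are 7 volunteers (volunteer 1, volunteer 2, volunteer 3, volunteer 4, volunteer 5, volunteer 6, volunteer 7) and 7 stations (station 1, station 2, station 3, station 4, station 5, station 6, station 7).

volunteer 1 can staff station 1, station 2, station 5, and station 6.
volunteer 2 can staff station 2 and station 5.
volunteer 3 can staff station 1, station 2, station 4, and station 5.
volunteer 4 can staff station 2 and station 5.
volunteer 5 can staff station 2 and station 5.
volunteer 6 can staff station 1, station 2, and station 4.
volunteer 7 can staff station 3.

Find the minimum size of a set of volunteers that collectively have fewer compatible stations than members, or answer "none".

3

Take S = {volunteer 2, volunteer 4, volunteer 5}. Its neighbourhood is {station 2, station 5}, so |N(S)| = 2 < |S| = 3.
Every subset of size less than 3 has at least as many neighbours as members, so 3 is the minimum.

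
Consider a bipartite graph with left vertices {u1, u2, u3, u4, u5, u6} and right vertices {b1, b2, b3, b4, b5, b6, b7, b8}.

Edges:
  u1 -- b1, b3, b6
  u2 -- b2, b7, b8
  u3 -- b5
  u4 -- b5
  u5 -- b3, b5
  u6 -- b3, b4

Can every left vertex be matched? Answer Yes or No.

No

The set {u3, u4} has only 1 neighbour ({b5}), so by Hall's theorem at most 5 of the 6 left vertices can be matched.
Hence no matching covers every left vertex.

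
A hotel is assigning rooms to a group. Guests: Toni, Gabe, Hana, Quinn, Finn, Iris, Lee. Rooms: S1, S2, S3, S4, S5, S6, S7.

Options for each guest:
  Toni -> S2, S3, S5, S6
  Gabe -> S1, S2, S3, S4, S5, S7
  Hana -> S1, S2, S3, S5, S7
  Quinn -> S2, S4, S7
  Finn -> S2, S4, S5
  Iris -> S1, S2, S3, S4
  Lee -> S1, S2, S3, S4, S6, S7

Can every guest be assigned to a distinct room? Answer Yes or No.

One maximum matching: Toni–S6, Gabe–S1, Hana–S3, Quinn–S7, Finn–S5, Iris–S4, Lee–S2.
All 7 guests are covered.

Yes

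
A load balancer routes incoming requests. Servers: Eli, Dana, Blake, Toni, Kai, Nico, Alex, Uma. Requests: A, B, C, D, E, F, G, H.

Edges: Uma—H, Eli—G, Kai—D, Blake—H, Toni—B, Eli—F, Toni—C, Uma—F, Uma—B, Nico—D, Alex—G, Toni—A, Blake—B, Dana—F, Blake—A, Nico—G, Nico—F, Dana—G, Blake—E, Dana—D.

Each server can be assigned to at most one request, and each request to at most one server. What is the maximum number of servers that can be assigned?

6

For example, pair Eli-G, Dana-F, Blake-E, Toni-C, Kai-D, Uma-B.
The set {Eli, Dana, Kai, Nico, Alex} has only 3 neighbours ({D, F, G}), so by Hall's theorem at most 6 of the 8 servers can be matched.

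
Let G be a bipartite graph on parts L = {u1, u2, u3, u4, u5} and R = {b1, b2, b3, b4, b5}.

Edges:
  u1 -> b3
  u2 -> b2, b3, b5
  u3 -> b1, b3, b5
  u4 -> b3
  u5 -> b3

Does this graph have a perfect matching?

No

The set {u1, u4, u5} has only 1 neighbour ({b3}), so by Hall's theorem at most 3 of the 5 left vertices can be matched.
Hence no matching covers every left vertex.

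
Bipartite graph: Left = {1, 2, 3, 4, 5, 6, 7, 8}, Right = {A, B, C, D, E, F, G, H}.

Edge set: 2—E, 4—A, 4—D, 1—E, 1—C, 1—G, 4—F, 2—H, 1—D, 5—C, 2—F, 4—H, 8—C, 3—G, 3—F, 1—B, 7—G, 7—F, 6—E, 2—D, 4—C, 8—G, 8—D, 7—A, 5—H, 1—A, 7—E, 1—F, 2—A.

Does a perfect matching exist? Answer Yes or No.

One maximum matching: 1–B, 2–H, 3–F, 4–D, 5–C, 6–E, 7–A, 8–G.
All 8 left vertices are covered.

Yes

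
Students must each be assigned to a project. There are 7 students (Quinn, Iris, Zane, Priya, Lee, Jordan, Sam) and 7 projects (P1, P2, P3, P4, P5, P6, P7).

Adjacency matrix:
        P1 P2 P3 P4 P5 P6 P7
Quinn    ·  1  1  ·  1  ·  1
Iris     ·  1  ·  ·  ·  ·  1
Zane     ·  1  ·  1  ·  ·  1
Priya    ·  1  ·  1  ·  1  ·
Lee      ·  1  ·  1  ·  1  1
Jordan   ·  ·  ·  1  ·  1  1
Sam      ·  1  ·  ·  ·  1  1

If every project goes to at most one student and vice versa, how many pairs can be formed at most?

5

A valid assignment of size 5: Quinn–P5, Iris–P2, Zane–P4, Priya–P6, Lee–P7.
The set {Iris, Zane, Priya, Lee, Jordan, Sam} has only 4 neighbours ({P2, P4, P6, P7}), so by Hall's theorem at most 5 of the 7 students can be matched.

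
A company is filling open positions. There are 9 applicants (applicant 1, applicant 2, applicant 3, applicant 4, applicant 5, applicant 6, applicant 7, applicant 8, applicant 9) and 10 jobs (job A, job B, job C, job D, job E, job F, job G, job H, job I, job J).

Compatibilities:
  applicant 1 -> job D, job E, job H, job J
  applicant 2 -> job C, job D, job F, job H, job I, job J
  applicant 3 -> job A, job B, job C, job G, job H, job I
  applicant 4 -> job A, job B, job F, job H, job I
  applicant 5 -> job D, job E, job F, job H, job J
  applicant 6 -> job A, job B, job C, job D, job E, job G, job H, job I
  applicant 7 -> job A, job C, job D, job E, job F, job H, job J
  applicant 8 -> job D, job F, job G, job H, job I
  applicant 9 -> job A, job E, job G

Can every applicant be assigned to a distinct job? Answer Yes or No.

A valid assignment of size 9: applicant 1–job E, applicant 2–job J, applicant 3–job G, applicant 4–job I, applicant 5–job H, applicant 6–job B, applicant 7–job D, applicant 8–job F, applicant 9–job A.
All 9 applicants are covered.

Yes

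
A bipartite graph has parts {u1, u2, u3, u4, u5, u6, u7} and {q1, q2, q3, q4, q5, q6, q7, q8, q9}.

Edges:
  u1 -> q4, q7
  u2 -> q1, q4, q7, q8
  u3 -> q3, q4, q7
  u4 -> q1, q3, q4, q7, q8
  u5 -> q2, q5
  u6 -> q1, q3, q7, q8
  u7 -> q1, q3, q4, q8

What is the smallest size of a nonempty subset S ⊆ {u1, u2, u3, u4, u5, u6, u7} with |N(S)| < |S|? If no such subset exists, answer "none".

6

Take S = {u1, u2, u3, u4, u6, u7}. Its neighbourhood is {q1, q3, q4, q7, q8}, so |N(S)| = 5 < |S| = 6.
Every subset of size less than 6 has at least as many neighbours as members, so 6 is the minimum.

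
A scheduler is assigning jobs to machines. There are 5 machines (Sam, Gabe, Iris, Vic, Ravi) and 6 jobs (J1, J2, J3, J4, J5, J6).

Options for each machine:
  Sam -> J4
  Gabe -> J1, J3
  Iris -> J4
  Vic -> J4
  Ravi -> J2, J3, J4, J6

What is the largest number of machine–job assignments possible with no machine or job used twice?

A valid assignment of size 3: Sam→J4, Gabe→J1, Ravi→J3.
The set {Sam, Iris, Vic} has only 1 neighbour ({J4}), so by Hall's theorem at most 3 of the 5 machines can be matched.

3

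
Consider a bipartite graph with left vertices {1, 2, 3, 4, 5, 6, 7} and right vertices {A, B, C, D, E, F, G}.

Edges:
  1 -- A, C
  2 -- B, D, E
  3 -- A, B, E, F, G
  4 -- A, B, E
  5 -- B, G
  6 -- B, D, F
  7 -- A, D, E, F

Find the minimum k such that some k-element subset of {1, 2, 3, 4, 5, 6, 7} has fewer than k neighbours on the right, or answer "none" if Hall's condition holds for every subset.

none

A matching saturating every left vertex exists, for instance 1→C, 2→D, 3→A, 4→B, 5→G, 6→F, 7→E.
By Hall's marriage theorem, this means |N(S)| ≥ |S| for every subset S, so no violating subset exists.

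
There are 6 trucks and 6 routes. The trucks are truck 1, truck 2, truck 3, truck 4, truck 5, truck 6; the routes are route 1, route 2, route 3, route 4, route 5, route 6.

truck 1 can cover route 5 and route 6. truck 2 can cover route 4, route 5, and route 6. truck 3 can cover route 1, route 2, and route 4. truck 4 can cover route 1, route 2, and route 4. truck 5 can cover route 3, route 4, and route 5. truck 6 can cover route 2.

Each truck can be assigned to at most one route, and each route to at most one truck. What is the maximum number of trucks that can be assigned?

6

For example, pair truck 1-route 5, truck 2-route 6, truck 3-route 4, truck 4-route 1, truck 5-route 3, truck 6-route 2.
All 6 trucks are matched, so no larger matching exists.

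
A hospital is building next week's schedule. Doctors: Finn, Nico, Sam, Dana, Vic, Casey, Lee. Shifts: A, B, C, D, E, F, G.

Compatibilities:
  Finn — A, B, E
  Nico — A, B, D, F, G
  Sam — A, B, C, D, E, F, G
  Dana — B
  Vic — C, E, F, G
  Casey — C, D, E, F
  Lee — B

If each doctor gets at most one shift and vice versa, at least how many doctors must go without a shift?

1

For example, pair Finn–A, Nico–G, Sam–F, Dana–B, Vic–C, Casey–E.
The set {Dana, Lee} has only 1 neighbour ({B}), so by Hall's theorem at most 6 of the 7 doctors can be matched.
That matches 6 of the 7, leaving 1 unmatched; no matching can do better.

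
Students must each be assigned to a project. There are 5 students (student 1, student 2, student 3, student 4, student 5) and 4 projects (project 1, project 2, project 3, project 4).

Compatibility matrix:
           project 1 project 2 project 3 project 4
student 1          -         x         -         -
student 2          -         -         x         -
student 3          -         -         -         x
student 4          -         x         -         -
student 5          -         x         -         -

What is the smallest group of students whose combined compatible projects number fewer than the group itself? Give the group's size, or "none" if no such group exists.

2

Take S = {student 1, student 4}. Its neighbourhood is {project 2}, so |N(S)| = 1 < |S| = 2.
No single vertex violates Hall's condition since each has at least one neighbour, so 2 is the minimum.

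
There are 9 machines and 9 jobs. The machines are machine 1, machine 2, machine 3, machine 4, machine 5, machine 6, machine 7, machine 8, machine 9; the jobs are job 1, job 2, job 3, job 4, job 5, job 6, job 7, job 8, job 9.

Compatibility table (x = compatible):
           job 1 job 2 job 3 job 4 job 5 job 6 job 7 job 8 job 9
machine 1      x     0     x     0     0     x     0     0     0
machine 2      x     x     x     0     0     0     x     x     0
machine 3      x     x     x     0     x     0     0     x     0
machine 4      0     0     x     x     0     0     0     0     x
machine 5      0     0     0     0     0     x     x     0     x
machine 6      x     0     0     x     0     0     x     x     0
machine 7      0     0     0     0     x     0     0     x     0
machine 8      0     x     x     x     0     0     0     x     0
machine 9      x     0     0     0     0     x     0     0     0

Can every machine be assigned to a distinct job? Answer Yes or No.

For example, pair machine 1-job 3, machine 2-job 7, machine 3-job 5, machine 4-job 4, machine 5-job 9, machine 6-job 1, machine 7-job 8, machine 8-job 2, machine 9-job 6.
All 9 machines are covered.

Yes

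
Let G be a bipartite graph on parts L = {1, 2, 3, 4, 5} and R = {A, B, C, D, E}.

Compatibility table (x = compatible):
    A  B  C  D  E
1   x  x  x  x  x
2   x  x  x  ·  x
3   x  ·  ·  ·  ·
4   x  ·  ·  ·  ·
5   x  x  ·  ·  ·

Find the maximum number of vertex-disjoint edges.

4

For example, pair 1–D, 2–E, 3–A, 5–B.
The set {3, 4} has only 1 neighbour ({A}), so by Hall's theorem at most 4 of the 5 left vertices can be matched.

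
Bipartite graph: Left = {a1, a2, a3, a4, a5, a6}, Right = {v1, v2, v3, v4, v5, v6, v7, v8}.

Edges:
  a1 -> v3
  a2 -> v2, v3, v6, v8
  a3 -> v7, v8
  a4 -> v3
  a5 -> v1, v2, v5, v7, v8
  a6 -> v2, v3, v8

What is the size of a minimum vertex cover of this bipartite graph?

{a2, a3, a5, a6, v3} is a vertex cover of size 5: every edge has an endpoint in this set.
No smaller cover exists because a1–v3, a2–v6, a3–v7, a5–v1, a6–v2 is a matching of size 5, and a cover must include an endpoint of each of these disjoint edges (König's theorem).

5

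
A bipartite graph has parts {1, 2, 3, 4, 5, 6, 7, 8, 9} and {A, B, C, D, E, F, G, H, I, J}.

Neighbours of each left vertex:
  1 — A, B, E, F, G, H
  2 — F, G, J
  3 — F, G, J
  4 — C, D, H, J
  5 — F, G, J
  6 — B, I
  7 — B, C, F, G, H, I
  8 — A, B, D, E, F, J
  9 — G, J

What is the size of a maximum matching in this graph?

8

One maximum matching: 1–E, 2–F, 3–G, 4–C, 5–J, 6–B, 7–H, 8–A.
The set {2, 3, 5, 9} has only 3 neighbours ({F, G, J}), so by Hall's theorem at most 8 of the 9 left vertices can be matched.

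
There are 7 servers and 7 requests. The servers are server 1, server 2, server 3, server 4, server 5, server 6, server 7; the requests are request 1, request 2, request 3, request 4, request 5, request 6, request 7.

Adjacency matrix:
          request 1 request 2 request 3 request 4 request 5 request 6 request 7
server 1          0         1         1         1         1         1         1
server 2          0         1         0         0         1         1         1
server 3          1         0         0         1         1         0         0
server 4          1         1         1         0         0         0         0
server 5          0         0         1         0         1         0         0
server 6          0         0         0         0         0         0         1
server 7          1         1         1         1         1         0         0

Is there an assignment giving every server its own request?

Yes

For example, pair server 1–request 6, server 2–request 5, server 3–request 1, server 4–request 2, server 5–request 3, server 6–request 7, server 7–request 4.
All 7 servers are covered.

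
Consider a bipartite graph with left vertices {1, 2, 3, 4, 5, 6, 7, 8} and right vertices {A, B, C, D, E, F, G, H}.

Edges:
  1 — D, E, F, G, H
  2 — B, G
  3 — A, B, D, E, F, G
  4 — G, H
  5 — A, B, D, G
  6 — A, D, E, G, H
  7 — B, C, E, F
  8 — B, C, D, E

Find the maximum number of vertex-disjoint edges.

8

A valid assignment of size 8: 1→F, 2→G, 3→E, 4→H, 5→D, 6→A, 7→C, 8→B.
All 8 left vertices are matched, so no larger matching exists.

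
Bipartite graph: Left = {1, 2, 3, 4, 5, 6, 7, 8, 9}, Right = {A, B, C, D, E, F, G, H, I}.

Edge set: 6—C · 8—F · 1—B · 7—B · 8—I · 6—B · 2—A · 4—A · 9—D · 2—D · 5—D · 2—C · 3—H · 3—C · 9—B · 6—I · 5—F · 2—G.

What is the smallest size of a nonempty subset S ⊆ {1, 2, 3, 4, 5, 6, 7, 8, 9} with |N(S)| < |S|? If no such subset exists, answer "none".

Take S = {1, 7}. Its neighbourhood is {B}, so |N(S)| = 1 < |S| = 2.
No single vertex violates Hall's condition since each has at least one neighbour, so 2 is the minimum.

2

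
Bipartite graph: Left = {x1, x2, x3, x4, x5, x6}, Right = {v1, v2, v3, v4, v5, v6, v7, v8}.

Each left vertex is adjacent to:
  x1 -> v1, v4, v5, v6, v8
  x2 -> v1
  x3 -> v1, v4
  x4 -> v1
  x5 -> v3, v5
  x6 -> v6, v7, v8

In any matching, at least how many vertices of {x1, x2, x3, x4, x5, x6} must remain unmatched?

For example, pair x1–v5, x2–v1, x3–v4, x5–v3, x6–v6.
The set {x2, x4} has only 1 neighbour ({v1}), so by Hall's theorem at most 5 of the 6 left vertices can be matched.
That matches 5 of the 6, leaving 1 unmatched; no matching can do better.

1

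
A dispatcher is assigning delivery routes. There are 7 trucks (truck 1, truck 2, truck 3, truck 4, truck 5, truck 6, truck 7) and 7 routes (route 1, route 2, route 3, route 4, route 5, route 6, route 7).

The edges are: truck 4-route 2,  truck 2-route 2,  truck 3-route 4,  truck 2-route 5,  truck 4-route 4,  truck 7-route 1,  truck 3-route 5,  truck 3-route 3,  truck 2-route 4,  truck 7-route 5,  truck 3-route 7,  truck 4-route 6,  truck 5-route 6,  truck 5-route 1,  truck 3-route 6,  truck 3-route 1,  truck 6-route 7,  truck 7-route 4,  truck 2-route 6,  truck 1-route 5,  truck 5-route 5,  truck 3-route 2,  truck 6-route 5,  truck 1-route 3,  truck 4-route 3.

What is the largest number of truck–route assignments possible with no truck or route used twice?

One maximum matching: truck 1→route 5, truck 2→route 6, truck 3→route 3, truck 4→route 2, truck 5→route 1, truck 6→route 7, truck 7→route 4.
All 7 trucks are matched, so no larger matching exists.

7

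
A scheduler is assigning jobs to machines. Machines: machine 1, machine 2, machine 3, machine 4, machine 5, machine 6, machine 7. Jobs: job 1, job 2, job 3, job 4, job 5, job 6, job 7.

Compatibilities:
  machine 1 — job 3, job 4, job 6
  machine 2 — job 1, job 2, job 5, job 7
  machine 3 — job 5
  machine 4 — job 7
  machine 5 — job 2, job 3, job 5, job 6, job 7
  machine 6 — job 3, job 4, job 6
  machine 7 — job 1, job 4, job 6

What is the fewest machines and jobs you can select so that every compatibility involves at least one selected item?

7

A maximum matching has 7 edges (e.g. machine 1–job 3, machine 2–job 1, machine 3–job 5, machine 4–job 7, machine 5–job 2, machine 6–job 4, machine 7–job 6).
By König's theorem the minimum vertex cover has the same size. One such cover is {machine 1, machine 2, machine 3, machine 4, machine 5, machine 6, machine 7}.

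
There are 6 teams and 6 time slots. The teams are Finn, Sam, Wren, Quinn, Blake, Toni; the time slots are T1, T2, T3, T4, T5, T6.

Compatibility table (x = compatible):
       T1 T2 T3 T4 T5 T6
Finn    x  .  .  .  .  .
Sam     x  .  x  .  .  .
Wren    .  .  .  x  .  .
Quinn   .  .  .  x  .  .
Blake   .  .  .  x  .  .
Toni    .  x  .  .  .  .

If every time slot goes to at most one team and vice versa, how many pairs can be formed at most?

One maximum matching: Finn-T1, Sam-T3, Wren-T4, Toni-T2.
The set {Wren, Quinn, Blake} has only 1 neighbour ({T4}), so by Hall's theorem at most 4 of the 6 teams can be matched.

4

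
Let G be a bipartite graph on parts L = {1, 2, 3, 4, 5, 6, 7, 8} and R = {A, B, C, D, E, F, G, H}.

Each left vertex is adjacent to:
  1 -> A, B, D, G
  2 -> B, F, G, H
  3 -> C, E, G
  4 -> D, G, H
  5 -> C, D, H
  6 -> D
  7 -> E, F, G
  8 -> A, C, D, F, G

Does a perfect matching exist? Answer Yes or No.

Yes

For example, pair 1→A, 2→B, 3→E, 4→H, 5→C, 6→D, 7→F, 8→G.
All 8 left vertices are covered.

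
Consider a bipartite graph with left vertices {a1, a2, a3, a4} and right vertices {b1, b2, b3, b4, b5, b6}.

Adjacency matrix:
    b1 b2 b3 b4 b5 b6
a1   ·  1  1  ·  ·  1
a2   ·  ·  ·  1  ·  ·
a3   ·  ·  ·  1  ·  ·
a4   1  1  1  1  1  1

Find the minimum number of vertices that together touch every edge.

A maximum matching has 3 edges (e.g. a1–b3, a2–b4, a4–b1).
By König's theorem the minimum vertex cover has the same size. One such cover is {a1, a4, b4}.

3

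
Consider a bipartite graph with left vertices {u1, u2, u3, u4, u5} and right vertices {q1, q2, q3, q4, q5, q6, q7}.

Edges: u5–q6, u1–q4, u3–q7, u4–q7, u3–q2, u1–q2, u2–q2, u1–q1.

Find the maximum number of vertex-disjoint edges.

4

One maximum matching: u1→q4, u2→q2, u3→q7, u5→q6.
The set {u2, u3, u4} has only 2 neighbours ({q2, q7}), so by Hall's theorem at most 4 of the 5 left vertices can be matched.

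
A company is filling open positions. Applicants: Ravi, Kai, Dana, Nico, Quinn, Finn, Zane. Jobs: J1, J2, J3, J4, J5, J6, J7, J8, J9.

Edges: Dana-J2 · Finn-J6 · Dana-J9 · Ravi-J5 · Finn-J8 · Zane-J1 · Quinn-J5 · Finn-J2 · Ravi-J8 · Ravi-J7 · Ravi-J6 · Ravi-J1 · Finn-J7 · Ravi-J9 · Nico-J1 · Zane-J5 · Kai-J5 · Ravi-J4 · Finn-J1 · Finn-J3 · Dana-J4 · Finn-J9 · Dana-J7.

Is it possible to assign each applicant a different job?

No

The set {Kai, Nico, Quinn, Zane} has only 2 neighbours ({J1, J5}), so by Hall's theorem at most 5 of the 7 applicants can be matched.
Hence no matching covers every applicant.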